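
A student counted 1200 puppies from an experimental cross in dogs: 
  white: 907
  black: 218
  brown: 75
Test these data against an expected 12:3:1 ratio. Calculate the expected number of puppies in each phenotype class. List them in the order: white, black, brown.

900, 225, 75

Expected counts for N = 1200 under a 12:3:1 ratio (total parts = 16):
  white: 1200 × 12/16 = 900
  black: 1200 × 3/16 = 225
  brown: 1200 × 1/16 = 75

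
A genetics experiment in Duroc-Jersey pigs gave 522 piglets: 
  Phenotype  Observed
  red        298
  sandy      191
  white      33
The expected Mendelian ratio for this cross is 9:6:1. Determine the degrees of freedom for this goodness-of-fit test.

A goodness-of-fit test with 3 phenotype classes has df = 3 − 1 = 2.

2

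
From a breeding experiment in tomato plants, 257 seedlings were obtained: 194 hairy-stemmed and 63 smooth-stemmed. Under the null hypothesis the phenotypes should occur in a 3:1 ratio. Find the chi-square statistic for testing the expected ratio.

0.032

Total ratio parts = 4. Expected numbers out of 257:
  hairy-stemmed: 257 × 3/4 = 192.75
  smooth-stemmed: 257 × 1/4 = 64.25
χ² = Σ (O − E)² / E
  hairy-stemmed: (194 − 192.75)² / 192.75 = 0.0081
  smooth-stemmed: (63 − 64.25)² / 64.25 = 0.0243
χ² = 0.0081 + 0.0243 = 0.0324 ≈ 0.032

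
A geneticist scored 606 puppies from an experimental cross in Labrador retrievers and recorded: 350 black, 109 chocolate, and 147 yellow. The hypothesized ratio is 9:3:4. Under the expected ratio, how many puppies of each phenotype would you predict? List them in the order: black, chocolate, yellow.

340.875, 113.625, 151.5

Total ratio parts = 16. Expected numbers out of 606:
  black: 606 × 9/16 = 340.875
  chocolate: 606 × 3/16 = 113.625
  yellow: 606 × 4/16 = 151.5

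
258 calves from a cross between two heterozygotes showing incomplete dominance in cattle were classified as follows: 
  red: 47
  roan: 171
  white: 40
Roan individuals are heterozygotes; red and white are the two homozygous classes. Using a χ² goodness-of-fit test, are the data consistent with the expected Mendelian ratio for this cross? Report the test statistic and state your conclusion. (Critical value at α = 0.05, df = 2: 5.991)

27.729; not consistent

With incomplete dominance, a heterozygote × heterozygote cross gives a 1:2:1 phenotypic ratio.
Expected counts for N = 258 under a 1:2:1 ratio (total parts = 4):
  red: 258 × 1/4 = 64.5
  roan: 258 × 2/4 = 129
  white: 258 × 1/4 = 64.5
χ² = Σ (O − E)² / E
  red: (47 − 64.5)² / 64.5 = 4.7481
  roan: (171 − 129)² / 129 = 13.6744
  white: (40 − 64.5)² / 64.5 = 9.3062
χ² = 4.7481 + 13.6744 + 9.3062 = 27.7287 ≈ 27.729
Degrees of freedom = 3 − 1 = 2; critical value at α = 0.05 is 5.991.
Since 27.729 > 5.991, we reject the null hypothesis — the data do not fit the 1:2:1 ratio.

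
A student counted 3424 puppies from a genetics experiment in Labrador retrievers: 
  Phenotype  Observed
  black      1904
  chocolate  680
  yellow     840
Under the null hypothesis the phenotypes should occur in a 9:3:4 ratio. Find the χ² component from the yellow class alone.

0.299

The 9:3:4 ratio has 16 parts, so with N = 3424 the expected counts are:
  black: 3424 × 9/16 = 1926
  chocolate: 3424 × 3/16 = 642
  yellow: 3424 × 4/16 = 856
Contribution of yellow: (840 − 856)² / 856 = 0.2991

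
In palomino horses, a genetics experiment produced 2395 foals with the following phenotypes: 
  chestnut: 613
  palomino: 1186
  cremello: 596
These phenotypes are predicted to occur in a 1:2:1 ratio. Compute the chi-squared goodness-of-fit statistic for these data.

0.462

Total ratio parts = 4. Expected numbers out of 2395:
  chestnut: 2395 × 1/4 = 598.75
  palomino: 2395 × 2/4 = 1197.5
  cremello: 2395 × 1/4 = 598.75
χ² = Σ (O − E)² / E
  chestnut: (613 − 598.75)² / 598.75 = 0.3391
  palomino: (1186 − 1197.5)² / 1197.5 = 0.1104
  cremello: (596 − 598.75)² / 598.75 = 0.0126
χ² = 0.3391 + 0.1104 + 0.0126 = 0.4621 ≈ 0.462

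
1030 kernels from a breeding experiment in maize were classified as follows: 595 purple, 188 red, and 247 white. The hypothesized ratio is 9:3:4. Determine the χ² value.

0.986

Under the 9:3:4 hypothesis (Σ ratio = 16, N = 1030):
  purple: 1030 × 9/16 = 579.375
  red: 1030 × 3/16 = 193.125
  white: 1030 × 4/16 = 257.5
χ² = Σ (O − E)² / E
  purple: (595 − 579.375)² / 579.375 = 0.4214
  red: (188 − 193.125)² / 193.125 = 0.1360
  white: (247 − 257.5)² / 257.5 = 0.4282
χ² = 0.4214 + 0.1360 + 0.4282 = 0.9856 ≈ 0.986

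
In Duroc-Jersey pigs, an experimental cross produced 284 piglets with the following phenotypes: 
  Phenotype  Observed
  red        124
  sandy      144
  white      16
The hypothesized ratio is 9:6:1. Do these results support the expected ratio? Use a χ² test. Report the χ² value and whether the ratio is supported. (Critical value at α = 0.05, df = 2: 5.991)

21.377; not consistent

The 9:6:1 ratio has 16 parts, so with N = 284 the expected counts are:
  red: 284 × 9/16 = 159.75
  sandy: 284 × 6/16 = 106.5
  white: 284 × 1/16 = 17.75
χ² = Σ (O − E)² / E
  red: (124 − 159.75)² / 159.75 = 8.0004
  sandy: (144 − 106.5)² / 106.5 = 13.2042
  white: (16 − 17.75)² / 17.75 = 0.1725
χ² = 8.0004 + 13.2042 + 0.1725 = 21.3771 ≈ 21.377
Degrees of freedom = 3 − 1 = 2; critical value at α = 0.05 is 5.991.
Since 21.377 > 5.991, we reject the null hypothesis — the data do not fit the 9:6:1 ratio.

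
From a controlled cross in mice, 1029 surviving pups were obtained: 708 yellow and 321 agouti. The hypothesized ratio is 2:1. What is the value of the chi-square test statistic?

Under the 2:1 hypothesis (Σ ratio = 3, N = 1029):
  yellow: 1029 × 2/3 = 686
  agouti: 1029 × 1/3 = 343
χ² = Σ (O − E)² / E
  yellow: (708 − 686)² / 686 = 0.7055
  agouti: (321 − 343)² / 343 = 1.4111
χ² = 0.7055 + 1.4111 = 2.1166 ≈ 2.117

2.117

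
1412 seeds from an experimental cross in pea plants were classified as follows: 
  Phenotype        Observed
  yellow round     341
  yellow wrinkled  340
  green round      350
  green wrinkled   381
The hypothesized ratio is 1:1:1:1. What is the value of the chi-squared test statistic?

Under the 1:1:1:1 hypothesis (Σ ratio = 4, N = 1412):
  yellow round: 1412 × 1/4 = 353
  yellow wrinkled: 1412 × 1/4 = 353
  green round: 1412 × 1/4 = 353
  green wrinkled: 1412 × 1/4 = 353
χ² = Σ (O − E)² / E
  yellow round: (341 − 353)² / 353 = 0.4079
  yellow wrinkled: (340 − 353)² / 353 = 0.4788
  green round: (350 − 353)² / 353 = 0.0255
  green wrinkled: (381 − 353)² / 353 = 2.2210
χ² = 0.4079 + 0.4788 + 0.0255 + 2.2210 = 3.1332 ≈ 3.133

3.133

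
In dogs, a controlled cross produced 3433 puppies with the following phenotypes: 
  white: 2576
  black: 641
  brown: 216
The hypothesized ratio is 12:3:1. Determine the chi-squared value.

0.021

Expected counts for N = 3433 under a 12:3:1 ratio (total parts = 16):
  white: 3433 × 12/16 = 2574.75
  black: 3433 × 3/16 = 643.6875
  brown: 3433 × 1/16 = 214.5625
χ² = Σ (O − E)² / E
  white: (2576 − 2574.75)² / 2574.75 = 0.0006
  black: (641 − 643.6875)² / 643.6875 = 0.0112
  brown: (216 − 214.5625)² / 214.5625 = 0.0096
χ² = 0.0006 + 0.0112 + 0.0096 = 0.0214 ≈ 0.021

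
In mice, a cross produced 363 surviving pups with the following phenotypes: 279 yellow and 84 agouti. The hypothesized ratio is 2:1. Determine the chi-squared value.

16.971

Total ratio parts = 3. Expected numbers out of 363:
  yellow: 363 × 2/3 = 242
  agouti: 363 × 1/3 = 121
χ² = Σ (O − E)² / E
  yellow: (279 − 242)² / 242 = 5.6570
  agouti: (84 − 121)² / 121 = 11.3140
χ² = 5.6570 + 11.3140 = 16.971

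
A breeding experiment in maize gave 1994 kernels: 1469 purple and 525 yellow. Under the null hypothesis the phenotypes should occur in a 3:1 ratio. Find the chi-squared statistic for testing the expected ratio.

1.878

Expected counts for N = 1994 under a 3:1 ratio (total parts = 4):
  purple: 1994 × 3/4 = 1495.5
  yellow: 1994 × 1/4 = 498.5
χ² = Σ (O − E)² / E
  purple: (1469 − 1495.5)² / 1495.5 = 0.4696
  yellow: (525 − 498.5)² / 498.5 = 1.4087
χ² = 0.4696 + 1.4087 = 1.8783 ≈ 1.878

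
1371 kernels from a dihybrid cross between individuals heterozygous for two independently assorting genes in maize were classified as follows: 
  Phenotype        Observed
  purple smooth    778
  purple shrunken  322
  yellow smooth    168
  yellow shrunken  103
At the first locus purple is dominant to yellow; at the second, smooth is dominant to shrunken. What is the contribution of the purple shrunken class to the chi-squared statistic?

16.404

A dihybrid F₂ with independent assortment and complete dominance at both loci gives a 9:3:3:1 phenotypic ratio.
Total ratio parts = 16. Expected numbers out of 1371:
  purple smooth: 1371 × 9/16 = 771.1875
  purple shrunken: 1371 × 3/16 = 257.0625
  yellow smooth: 1371 × 3/16 = 257.0625
  yellow shrunken: 1371 × 1/16 = 85.6875
Contribution of purple shrunken: (322 − 257.0625)² / 257.0625 = 16.4041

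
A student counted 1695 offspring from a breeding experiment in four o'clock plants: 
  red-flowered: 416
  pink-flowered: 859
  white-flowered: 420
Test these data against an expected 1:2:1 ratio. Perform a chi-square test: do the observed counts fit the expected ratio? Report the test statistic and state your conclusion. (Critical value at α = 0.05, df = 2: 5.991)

0.331; consistent

Expected counts for N = 1695 under a 1:2:1 ratio (total parts = 4):
  red-flowered: 1695 × 1/4 = 423.75
  pink-flowered: 1695 × 2/4 = 847.5
  white-flowered: 1695 × 1/4 = 423.75
χ² = Σ (O − E)² / E
  red-flowered: (416 − 423.75)² / 423.75 = 0.1417
  pink-flowered: (859 − 847.5)² / 847.5 = 0.1560
  white-flowered: (420 − 423.75)² / 423.75 = 0.0332
χ² = 0.1417 + 0.1560 + 0.0332 = 0.3309 ≈ 0.331
Degrees of freedom = 3 − 1 = 2; critical value at α = 0.05 is 5.991.
Since 0.331 < 5.991, we fail to reject the null hypothesis — the data are consistent with the 1:2:1 ratio.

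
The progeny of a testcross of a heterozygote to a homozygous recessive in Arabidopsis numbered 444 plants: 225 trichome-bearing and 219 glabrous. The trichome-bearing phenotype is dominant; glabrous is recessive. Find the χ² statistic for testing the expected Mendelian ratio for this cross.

0.081

A testcross of a heterozygote (Aa × aa) gives a 1:1 phenotypic ratio.
Expected counts for N = 444 under a 1:1 ratio (total parts = 2):
  trichome-bearing: 444 × 1/2 = 222
  glabrous: 444 × 1/2 = 222
χ² = Σ (O − E)² / E
  trichome-bearing: (225 − 222)² / 222 = 0.0405
  glabrous: (219 − 222)² / 222 = 0.0405
χ² = 0.0405 + 0.0405 = 0.081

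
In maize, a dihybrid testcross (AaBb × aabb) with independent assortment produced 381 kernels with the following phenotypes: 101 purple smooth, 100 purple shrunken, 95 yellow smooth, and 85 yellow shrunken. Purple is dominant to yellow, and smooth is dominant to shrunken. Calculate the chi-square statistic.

1.688

A dihybrid testcross with independent assortment gives a 1:1:1:1 ratio.
Total ratio parts = 4. Expected numbers out of 381:
  purple smooth: 381 × 1/4 = 95.25
  purple shrunken: 381 × 1/4 = 95.25
  yellow smooth: 381 × 1/4 = 95.25
  yellow shrunken: 381 × 1/4 = 95.25
χ² = Σ (O − E)² / E
  purple smooth: (101 − 95.25)² / 95.25 = 0.3471
  purple shrunken: (100 − 95.25)² / 95.25 = 0.2369
  yellow smooth: (95 − 95.25)² / 95.25 = 0.0007
  yellow shrunken: (85 − 95.25)² / 95.25 = 1.1030
χ² = 0.3471 + 0.2369 + 0.0007 + 1.1030 = 1.6877 ≈ 1.688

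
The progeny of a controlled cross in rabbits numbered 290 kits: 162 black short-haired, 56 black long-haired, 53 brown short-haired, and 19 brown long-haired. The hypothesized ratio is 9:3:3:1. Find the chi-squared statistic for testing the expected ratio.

0.133

The 9:3:3:1 ratio has 16 parts, so with N = 290 the expected counts are:
  black short-haired: 290 × 9/16 = 163.125
  black long-haired: 290 × 3/16 = 54.375
  brown short-haired: 290 × 3/16 = 54.375
  brown long-haired: 290 × 1/16 = 18.125
χ² = Σ (O − E)² / E
  black short-haired: (162 − 163.125)² / 163.125 = 0.0078
  black long-haired: (56 − 54.375)² / 54.375 = 0.0486
  brown short-haired: (53 − 54.375)² / 54.375 = 0.0348
  brown long-haired: (19 − 18.125)² / 18.125 = 0.0422
χ² = 0.0078 + 0.0486 + 0.0348 + 0.0422 = 0.1334 ≈ 0.133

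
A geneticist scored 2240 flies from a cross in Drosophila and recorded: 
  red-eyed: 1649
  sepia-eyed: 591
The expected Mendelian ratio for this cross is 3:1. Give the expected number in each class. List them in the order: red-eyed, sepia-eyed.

1680, 560

The 3:1 ratio has 4 parts, so with N = 2240 the expected counts are:
  red-eyed: 2240 × 3/4 = 1680
  sepia-eyed: 2240 × 1/4 = 560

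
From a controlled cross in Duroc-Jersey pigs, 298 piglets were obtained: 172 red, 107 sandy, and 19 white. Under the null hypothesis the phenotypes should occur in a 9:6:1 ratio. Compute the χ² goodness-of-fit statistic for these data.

Under the 9:6:1 hypothesis (Σ ratio = 16, N = 298):
  red: 298 × 9/16 = 167.625
  sandy: 298 × 6/16 = 111.75
  white: 298 × 1/16 = 18.625
χ² = Σ (O − E)² / E
  red: (172 − 167.625)² / 167.625 = 0.1142
  sandy: (107 − 111.75)² / 111.75 = 0.2019
  white: (19 − 18.625)² / 18.625 = 0.0076
χ² = 0.1142 + 0.2019 + 0.0076 = 0.3237 ≈ 0.324

0.324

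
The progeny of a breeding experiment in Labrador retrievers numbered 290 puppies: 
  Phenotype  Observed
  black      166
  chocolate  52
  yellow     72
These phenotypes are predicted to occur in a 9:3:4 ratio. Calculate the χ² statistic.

0.158

Total ratio parts = 16. Expected numbers out of 290:
  black: 290 × 9/16 = 163.125
  chocolate: 290 × 3/16 = 54.375
  yellow: 290 × 4/16 = 72.5
χ² = Σ (O − E)² / E
  black: (166 − 163.125)² / 163.125 = 0.0507
  chocolate: (52 − 54.375)² / 54.375 = 0.1037
  yellow: (72 − 72.5)² / 72.5 = 0.0034
χ² = 0.0507 + 0.1037 + 0.0034 = 0.1578 ≈ 0.158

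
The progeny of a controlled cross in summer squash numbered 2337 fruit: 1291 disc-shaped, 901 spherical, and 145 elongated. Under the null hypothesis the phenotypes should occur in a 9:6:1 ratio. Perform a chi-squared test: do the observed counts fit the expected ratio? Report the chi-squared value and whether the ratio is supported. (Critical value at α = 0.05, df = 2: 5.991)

1.122; consistent

Under the 9:6:1 hypothesis (Σ ratio = 16, N = 2337):
  disc-shaped: 2337 × 9/16 = 1314.5625
  spherical: 2337 × 6/16 = 876.375
  elongated: 2337 × 1/16 = 146.0625
χ² = Σ (O − E)² / E
  disc-shaped: (1291 − 1314.5625)² / 1314.5625 = 0.4223
  spherical: (901 − 876.375)² / 876.375 = 0.6919
  elongated: (145 − 146.0625)² / 146.0625 = 0.0077
χ² = 0.4223 + 0.6919 + 0.0077 = 1.1219 ≈ 1.122
Degrees of freedom = 3 − 1 = 2; critical value at α = 0.05 is 5.991.
Since 1.122 < 5.991, we fail to reject the null hypothesis — the data are consistent with the 9:6:1 ratio.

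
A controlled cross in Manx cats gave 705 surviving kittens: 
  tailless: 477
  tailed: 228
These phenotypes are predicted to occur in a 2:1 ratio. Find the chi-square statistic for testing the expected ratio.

Under the 2:1 hypothesis (Σ ratio = 3, N = 705):
  tailless: 705 × 2/3 = 470
  tailed: 705 × 1/3 = 235
χ² = Σ (O − E)² / E
  tailless: (477 − 470)² / 470 = 0.1043
  tailed: (228 − 235)² / 235 = 0.2085
χ² = 0.1043 + 0.2085 = 0.3128 ≈ 0.313

0.313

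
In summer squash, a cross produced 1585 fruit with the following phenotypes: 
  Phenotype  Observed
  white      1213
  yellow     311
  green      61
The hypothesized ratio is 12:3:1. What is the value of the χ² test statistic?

15.761

The 12:3:1 ratio has 16 parts, so with N = 1585 the expected counts are:
  white: 1585 × 12/16 = 1188.75
  yellow: 1585 × 3/16 = 297.1875
  green: 1585 × 1/16 = 99.0625
χ² = Σ (O − E)² / E
  white: (1213 − 1188.75)² / 1188.75 = 0.4947
  yellow: (311 − 297.1875)² / 297.1875 = 0.6420
  green: (61 − 99.0625)² / 99.0625 = 14.6246
χ² = 0.4947 + 0.6420 + 14.6246 = 15.7613 ≈ 15.761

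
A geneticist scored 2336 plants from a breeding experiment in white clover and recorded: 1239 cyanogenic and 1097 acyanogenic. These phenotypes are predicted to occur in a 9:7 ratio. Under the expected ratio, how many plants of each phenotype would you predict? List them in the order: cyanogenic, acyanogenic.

1314, 1022

The 9:7 ratio has 16 parts, so with N = 2336 the expected counts are:
  cyanogenic: 2336 × 9/16 = 1314
  acyanogenic: 2336 × 7/16 = 1022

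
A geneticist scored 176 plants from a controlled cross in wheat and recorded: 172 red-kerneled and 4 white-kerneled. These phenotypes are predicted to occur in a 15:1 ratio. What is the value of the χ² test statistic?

Total ratio parts = 16. Expected numbers out of 176:
  red-kerneled: 176 × 15/16 = 165
  white-kerneled: 176 × 1/16 = 11
χ² = Σ (O − E)² / E
  red-kerneled: (172 − 165)² / 165 = 0.2970
  white-kerneled: (4 − 11)² / 11 = 4.4545
χ² = 0.2970 + 4.4545 = 4.7515 ≈ 4.752

4.752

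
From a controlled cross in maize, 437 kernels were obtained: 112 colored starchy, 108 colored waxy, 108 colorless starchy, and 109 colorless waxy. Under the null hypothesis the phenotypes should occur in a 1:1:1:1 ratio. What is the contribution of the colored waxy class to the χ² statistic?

0.014

The 1:1:1:1 ratio has 4 parts, so with N = 437 the expected counts are:
  colored starchy: 437 × 1/4 = 109.25
  colored waxy: 437 × 1/4 = 109.25
  colorless starchy: 437 × 1/4 = 109.25
  colorless waxy: 437 × 1/4 = 109.25
Contribution of colored waxy: (108 − 109.25)² / 109.25 = 0.0143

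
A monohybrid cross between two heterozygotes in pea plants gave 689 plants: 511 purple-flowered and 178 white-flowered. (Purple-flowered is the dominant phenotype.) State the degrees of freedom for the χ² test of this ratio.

For a monohybrid cross between heterozygotes with complete dominance, the expected phenotypic ratio is 3:1.
A goodness-of-fit test with 2 phenotype classes has df = 2 − 1 = 1.

1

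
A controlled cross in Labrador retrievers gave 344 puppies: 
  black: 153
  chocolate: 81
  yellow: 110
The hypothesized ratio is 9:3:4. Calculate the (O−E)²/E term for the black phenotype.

8.477

The 9:3:4 ratio has 16 parts, so with N = 344 the expected counts are:
  black: 344 × 9/16 = 193.5
  chocolate: 344 × 3/16 = 64.5
  yellow: 344 × 4/16 = 86
Contribution of black: (153 − 193.5)² / 193.5 = 8.4767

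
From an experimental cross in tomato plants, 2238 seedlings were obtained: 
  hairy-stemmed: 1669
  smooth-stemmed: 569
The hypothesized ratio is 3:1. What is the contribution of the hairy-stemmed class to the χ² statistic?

0.054

Under the 3:1 hypothesis (Σ ratio = 4, N = 2238):
  hairy-stemmed: 2238 × 3/4 = 1678.5
  smooth-stemmed: 2238 × 1/4 = 559.5
Contribution of hairy-stemmed: (1669 − 1678.5)² / 1678.5 = 0.0538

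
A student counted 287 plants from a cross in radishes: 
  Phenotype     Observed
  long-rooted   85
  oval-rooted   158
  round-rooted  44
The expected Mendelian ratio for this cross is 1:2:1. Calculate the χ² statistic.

14.645

Expected counts for N = 287 under a 1:2:1 ratio (total parts = 4):
  long-rooted: 287 × 1/4 = 71.75
  oval-rooted: 287 × 2/4 = 143.5
  round-rooted: 287 × 1/4 = 71.75
χ² = Σ (O − E)² / E
  long-rooted: (85 − 71.75)² / 71.75 = 2.4469
  oval-rooted: (158 − 143.5)² / 143.5 = 1.4652
  round-rooted: (44 − 71.75)² / 71.75 = 10.7326
χ² = 2.4469 + 1.4652 + 10.7326 = 14.6447 ≈ 14.645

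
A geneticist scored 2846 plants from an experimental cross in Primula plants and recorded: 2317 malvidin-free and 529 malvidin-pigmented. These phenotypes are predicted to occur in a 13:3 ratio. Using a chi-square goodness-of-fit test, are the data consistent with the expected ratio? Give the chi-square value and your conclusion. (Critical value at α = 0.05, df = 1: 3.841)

0.049; consistent

Expected counts for N = 2846 under a 13:3 ratio (total parts = 16):
  malvidin-free: 2846 × 13/16 = 2312.375
  malvidin-pigmented: 2846 × 3/16 = 533.625
χ² = Σ (O − E)² / E
  malvidin-free: (2317 − 2312.375)² / 2312.375 = 0.0093
  malvidin-pigmented: (529 − 533.625)² / 533.625 = 0.0401
χ² = 0.0093 + 0.0401 = 0.0494 ≈ 0.049
Degrees of freedom = 2 − 1 = 1; critical value at α = 0.05 is 3.841.
Since 0.049 < 3.841, we fail to reject the null hypothesis — the data are consistent with the 13:3 ratio.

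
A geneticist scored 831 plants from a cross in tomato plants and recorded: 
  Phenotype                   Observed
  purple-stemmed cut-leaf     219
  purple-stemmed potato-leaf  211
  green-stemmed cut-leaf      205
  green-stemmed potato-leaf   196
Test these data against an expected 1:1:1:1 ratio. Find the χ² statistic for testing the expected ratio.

Expected counts for N = 831 under a 1:1:1:1 ratio (total parts = 4):
  purple-stemmed cut-leaf: 831 × 1/4 = 207.75
  purple-stemmed potato-leaf: 831 × 1/4 = 207.75
  green-stemmed cut-leaf: 831 × 1/4 = 207.75
  green-stemmed potato-leaf: 831 × 1/4 = 207.75
χ² = Σ (O − E)² / E
  purple-stemmed cut-leaf: (219 − 207.75)² / 207.75 = 0.6092
  purple-stemmed potato-leaf: (211 − 207.75)² / 207.75 = 0.0508
  green-stemmed cut-leaf: (205 − 207.75)² / 207.75 = 0.0364
  green-stemmed potato-leaf: (196 − 207.75)² / 207.75 = 0.6646
χ² = 0.6092 + 0.0508 + 0.0364 + 0.6646 = 1.361

1.361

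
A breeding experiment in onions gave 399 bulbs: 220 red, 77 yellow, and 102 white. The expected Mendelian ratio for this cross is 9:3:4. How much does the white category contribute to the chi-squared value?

0.051

Expected counts for N = 399 under a 9:3:4 ratio (total parts = 16):
  red: 399 × 9/16 = 224.4375
  yellow: 399 × 3/16 = 74.8125
  white: 399 × 4/16 = 99.75
Contribution of white: (102 − 99.75)² / 99.75 = 0.0508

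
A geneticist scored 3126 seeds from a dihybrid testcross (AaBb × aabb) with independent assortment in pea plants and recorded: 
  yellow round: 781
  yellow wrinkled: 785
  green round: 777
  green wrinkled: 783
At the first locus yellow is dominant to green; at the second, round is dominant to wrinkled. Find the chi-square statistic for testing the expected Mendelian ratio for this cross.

0.045

A dihybrid testcross with independent assortment gives a 1:1:1:1 ratio.
Expected counts for N = 3126 under a 1:1:1:1 ratio (total parts = 4):
  yellow round: 3126 × 1/4 = 781.5
  yellow wrinkled: 3126 × 1/4 = 781.5
  green round: 3126 × 1/4 = 781.5
  green wrinkled: 3126 × 1/4 = 781.5
χ² = Σ (O − E)² / E
  yellow round: (781 − 781.5)² / 781.5 = 0.0003
  yellow wrinkled: (785 − 781.5)² / 781.5 = 0.0157
  green round: (777 − 781.5)² / 781.5 = 0.0259
  green wrinkled: (783 − 781.5)² / 781.5 = 0.0029
χ² = 0.0003 + 0.0157 + 0.0259 + 0.0029 = 0.0448 ≈ 0.045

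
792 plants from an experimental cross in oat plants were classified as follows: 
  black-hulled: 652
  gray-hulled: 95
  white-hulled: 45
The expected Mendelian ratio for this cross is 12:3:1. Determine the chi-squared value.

Expected counts for N = 792 under a 12:3:1 ratio (total parts = 16):
  black-hulled: 792 × 12/16 = 594
  gray-hulled: 792 × 3/16 = 148.5
  white-hulled: 792 × 1/16 = 49.5
χ² = Σ (O − E)² / E
  black-hulled: (652 − 594)² / 594 = 5.6633
  gray-hulled: (95 − 148.5)² / 148.5 = 19.2744
  white-hulled: (45 − 49.5)² / 49.5 = 0.4091
χ² = 5.6633 + 19.2744 + 0.4091 = 25.3468 ≈ 25.347

25.347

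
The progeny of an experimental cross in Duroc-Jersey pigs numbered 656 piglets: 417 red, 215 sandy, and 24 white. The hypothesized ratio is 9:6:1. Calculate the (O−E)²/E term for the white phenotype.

7.049

The 9:6:1 ratio has 16 parts, so with N = 656 the expected counts are:
  red: 656 × 9/16 = 369
  sandy: 656 × 6/16 = 246
  white: 656 × 1/16 = 41
Contribution of white: (24 − 41)² / 41 = 7.0488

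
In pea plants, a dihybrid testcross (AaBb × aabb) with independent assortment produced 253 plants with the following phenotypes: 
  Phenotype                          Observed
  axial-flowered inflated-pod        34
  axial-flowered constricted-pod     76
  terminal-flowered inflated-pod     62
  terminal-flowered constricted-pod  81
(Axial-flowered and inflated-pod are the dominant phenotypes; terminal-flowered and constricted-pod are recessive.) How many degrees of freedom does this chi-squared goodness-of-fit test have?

A dihybrid testcross with independent assortment gives a 1:1:1:1 ratio.
A goodness-of-fit test with 4 phenotype classes has df = 4 − 1 = 3.

3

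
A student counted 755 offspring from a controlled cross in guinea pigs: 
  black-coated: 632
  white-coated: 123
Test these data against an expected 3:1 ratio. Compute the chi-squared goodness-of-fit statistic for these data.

Total ratio parts = 4. Expected numbers out of 755:
  black-coated: 755 × 3/4 = 566.25
  white-coated: 755 × 1/4 = 188.75
χ² = Σ (O − E)² / E
  black-coated: (632 − 566.25)² / 566.25 = 7.6345
  white-coated: (123 − 188.75)² / 188.75 = 22.9036
χ² = 7.6345 + 22.9036 = 30.5381 ≈ 30.538

30.538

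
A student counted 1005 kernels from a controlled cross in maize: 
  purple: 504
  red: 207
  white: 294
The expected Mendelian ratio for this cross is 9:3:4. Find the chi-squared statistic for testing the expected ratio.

15.752

The 9:3:4 ratio has 16 parts, so with N = 1005 the expected counts are:
  purple: 1005 × 9/16 = 565.3125
  red: 1005 × 3/16 = 188.4375
  white: 1005 × 4/16 = 251.25
χ² = Σ (O − E)² / E
  purple: (504 − 565.3125)² / 565.3125 = 6.6498
  red: (207 − 188.4375)² / 188.4375 = 1.8285
  white: (294 − 251.25)² / 251.25 = 7.2739
χ² = 6.6498 + 1.8285 + 7.2739 = 15.7522 ≈ 15.752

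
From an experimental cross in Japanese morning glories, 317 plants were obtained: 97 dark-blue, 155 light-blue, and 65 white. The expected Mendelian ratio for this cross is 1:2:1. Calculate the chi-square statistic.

6.615

Under the 1:2:1 hypothesis (Σ ratio = 4, N = 317):
  dark-blue: 317 × 1/4 = 79.25
  light-blue: 317 × 2/4 = 158.5
  white: 317 × 1/4 = 79.25
χ² = Σ (O − E)² / E
  dark-blue: (97 − 79.25)² / 79.25 = 3.9756
  light-blue: (155 − 158.5)² / 158.5 = 0.0773
  white: (65 − 79.25)² / 79.25 = 2.5623
χ² = 3.9756 + 0.0773 + 2.5623 = 6.6152 ≈ 6.615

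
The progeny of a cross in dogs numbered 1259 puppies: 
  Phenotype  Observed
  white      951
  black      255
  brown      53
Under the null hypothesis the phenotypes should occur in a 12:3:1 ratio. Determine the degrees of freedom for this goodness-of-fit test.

2

A goodness-of-fit test with 3 phenotype classes has df = 3 − 1 = 2.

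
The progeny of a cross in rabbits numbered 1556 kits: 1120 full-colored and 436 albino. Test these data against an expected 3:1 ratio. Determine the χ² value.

Total ratio parts = 4. Expected numbers out of 1556:
  full-colored: 1556 × 3/4 = 1167
  albino: 1556 × 1/4 = 389
χ² = Σ (O − E)² / E
  full-colored: (1120 − 1167)² / 1167 = 1.8929
  albino: (436 − 389)² / 389 = 5.6787
χ² = 1.8929 + 5.6787 = 7.5716 ≈ 7.572

7.572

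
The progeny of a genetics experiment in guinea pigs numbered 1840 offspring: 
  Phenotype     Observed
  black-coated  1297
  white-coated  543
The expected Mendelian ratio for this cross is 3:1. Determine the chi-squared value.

19.968

Under the 3:1 hypothesis (Σ ratio = 4, N = 1840):
  black-coated: 1840 × 3/4 = 1380
  white-coated: 1840 × 1/4 = 460
χ² = Σ (O − E)² / E
  black-coated: (1297 − 1380)² / 1380 = 4.9920
  white-coated: (543 − 460)² / 460 = 14.9761
χ² = 4.9920 + 14.9761 = 19.9681 ≈ 19.968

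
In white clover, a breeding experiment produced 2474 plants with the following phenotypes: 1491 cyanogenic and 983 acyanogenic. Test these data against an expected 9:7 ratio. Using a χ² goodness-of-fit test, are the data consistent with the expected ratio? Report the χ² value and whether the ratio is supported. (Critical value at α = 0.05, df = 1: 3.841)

Under the 9:7 hypothesis (Σ ratio = 16, N = 2474):
  cyanogenic: 2474 × 9/16 = 1391.625
  acyanogenic: 2474 × 7/16 = 1082.375
χ² = Σ (O − E)² / E
  cyanogenic: (1491 − 1391.625)² / 1391.625 = 7.0963
  acyanogenic: (983 − 1082.375)² / 1082.375 = 9.1238
χ² = 7.0963 + 9.1238 = 16.2201 ≈ 16.220
Degrees of freedom = 2 − 1 = 1; critical value at α = 0.05 is 3.841.
Since 16.220 > 3.841, we reject the null hypothesis — the data do not fit the 9:7 ratio.

16.220; not consistent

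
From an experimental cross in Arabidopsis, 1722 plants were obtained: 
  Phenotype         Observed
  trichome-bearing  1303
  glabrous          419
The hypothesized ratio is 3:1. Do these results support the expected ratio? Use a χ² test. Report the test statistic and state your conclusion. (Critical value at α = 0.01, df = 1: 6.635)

Expected counts for N = 1722 under a 3:1 ratio (total parts = 4):
  trichome-bearing: 1722 × 3/4 = 1291.5
  glabrous: 1722 × 1/4 = 430.5
χ² = Σ (O − E)² / E
  trichome-bearing: (1303 − 1291.5)² / 1291.5 = 0.1024
  glabrous: (419 − 430.5)² / 430.5 = 0.3072
χ² = 0.1024 + 0.3072 = 0.4096 ≈ 0.410
Degrees of freedom = 2 − 1 = 1; critical value at α = 0.01 is 6.635.
Since 0.410 < 6.635, we fail to reject the null hypothesis — the data are consistent with the 3:1 ratio.

0.410; consistent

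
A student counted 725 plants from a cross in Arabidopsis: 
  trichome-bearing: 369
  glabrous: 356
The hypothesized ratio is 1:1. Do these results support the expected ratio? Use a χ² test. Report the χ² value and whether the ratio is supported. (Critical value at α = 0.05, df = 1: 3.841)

0.233; consistent

Expected counts for N = 725 under a 1:1 ratio (total parts = 2):
  trichome-bearing: 725 × 1/2 = 362.5
  glabrous: 725 × 1/2 = 362.5
χ² = Σ (O − E)² / E
  trichome-bearing: (369 − 362.5)² / 362.5 = 0.1166
  glabrous: (356 − 362.5)² / 362.5 = 0.1166
χ² = 0.1166 + 0.1166 = 0.2332 ≈ 0.233
Degrees of freedom = 2 − 1 = 1; critical value at α = 0.05 is 3.841.
Since 0.233 < 3.841, we fail to reject the null hypothesis — the data are consistent with the 1:1 ratio.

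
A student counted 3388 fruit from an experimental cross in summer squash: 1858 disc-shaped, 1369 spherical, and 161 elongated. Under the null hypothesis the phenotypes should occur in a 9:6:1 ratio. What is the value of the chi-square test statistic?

Under the 9:6:1 hypothesis (Σ ratio = 16, N = 3388):
  disc-shaped: 3388 × 9/16 = 1905.75
  spherical: 3388 × 6/16 = 1270.5
  elongated: 3388 × 1/16 = 211.75
χ² = Σ (O − E)² / E
  disc-shaped: (1858 − 1905.75)² / 1905.75 = 1.1964
  spherical: (1369 − 1270.5)² / 1270.5 = 7.6366
  elongated: (161 − 211.75)² / 211.75 = 12.1632
χ² = 1.1964 + 7.6366 + 12.1632 = 20.9962 ≈ 20.996

20.996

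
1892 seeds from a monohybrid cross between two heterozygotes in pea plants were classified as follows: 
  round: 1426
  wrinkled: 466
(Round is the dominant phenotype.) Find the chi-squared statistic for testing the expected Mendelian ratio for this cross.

0.138

For a monohybrid cross between heterozygotes with complete dominance, the expected phenotypic ratio is 3:1.
Under the 3:1 hypothesis (Σ ratio = 4, N = 1892):
  round: 1892 × 3/4 = 1419
  wrinkled: 1892 × 1/4 = 473
χ² = Σ (O − E)² / E
  round: (1426 − 1419)² / 1419 = 0.0345
  wrinkled: (466 − 473)² / 473 = 0.1036
χ² = 0.0345 + 0.1036 = 0.1381 ≈ 0.138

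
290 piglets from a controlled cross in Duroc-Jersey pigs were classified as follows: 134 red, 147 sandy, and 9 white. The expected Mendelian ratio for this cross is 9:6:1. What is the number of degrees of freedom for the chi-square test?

A goodness-of-fit test with 3 phenotype classes has df = 3 − 1 = 2.

2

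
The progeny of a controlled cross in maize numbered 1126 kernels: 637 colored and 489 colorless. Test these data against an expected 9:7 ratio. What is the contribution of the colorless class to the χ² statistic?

The 9:7 ratio has 16 parts, so with N = 1126 the expected counts are:
  colored: 1126 × 9/16 = 633.375
  colorless: 1126 × 7/16 = 492.625
Contribution of colorless: (489 − 492.625)² / 492.625 = 0.0267

0.027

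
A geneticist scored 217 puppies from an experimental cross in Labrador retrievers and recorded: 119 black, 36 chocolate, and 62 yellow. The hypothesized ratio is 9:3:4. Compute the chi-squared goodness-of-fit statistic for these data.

1.724

The 9:3:4 ratio has 16 parts, so with N = 217 the expected counts are:
  black: 217 × 9/16 = 122.0625
  chocolate: 217 × 3/16 = 40.6875
  yellow: 217 × 4/16 = 54.25
χ² = Σ (O − E)² / E
  black: (119 − 122.0625)² / 122.0625 = 0.0768
  chocolate: (36 − 40.6875)² / 40.6875 = 0.5400
  yellow: (62 − 54.25)² / 54.25 = 1.1071
χ² = 0.0768 + 0.5400 + 1.1071 = 1.7239 ≈ 1.724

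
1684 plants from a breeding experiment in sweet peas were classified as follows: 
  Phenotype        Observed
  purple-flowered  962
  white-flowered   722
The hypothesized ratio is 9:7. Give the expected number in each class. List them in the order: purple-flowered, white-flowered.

947.25, 736.75

Under the 9:7 hypothesis (Σ ratio = 16, N = 1684):
  purple-flowered: 1684 × 9/16 = 947.25
  white-flowered: 1684 × 7/16 = 736.75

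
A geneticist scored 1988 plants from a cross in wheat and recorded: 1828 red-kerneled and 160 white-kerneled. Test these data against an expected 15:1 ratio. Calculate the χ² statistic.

10.972

Under the 15:1 hypothesis (Σ ratio = 16, N = 1988):
  red-kerneled: 1988 × 15/16 = 1863.75
  white-kerneled: 1988 × 1/16 = 124.25
χ² = Σ (O − E)² / E
  red-kerneled: (1828 − 1863.75)² / 1863.75 = 0.6857
  white-kerneled: (160 − 124.25)² / 124.25 = 10.2862
χ² = 0.6857 + 10.2862 = 10.9719 ≈ 10.972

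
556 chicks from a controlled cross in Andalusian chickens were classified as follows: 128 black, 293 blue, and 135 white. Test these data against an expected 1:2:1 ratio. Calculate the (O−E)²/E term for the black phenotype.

Under the 1:2:1 hypothesis (Σ ratio = 4, N = 556):
  black: 556 × 1/4 = 139
  blue: 556 × 2/4 = 278
  white: 556 × 1/4 = 139
Contribution of black: (128 − 139)² / 139 = 0.8705

0.871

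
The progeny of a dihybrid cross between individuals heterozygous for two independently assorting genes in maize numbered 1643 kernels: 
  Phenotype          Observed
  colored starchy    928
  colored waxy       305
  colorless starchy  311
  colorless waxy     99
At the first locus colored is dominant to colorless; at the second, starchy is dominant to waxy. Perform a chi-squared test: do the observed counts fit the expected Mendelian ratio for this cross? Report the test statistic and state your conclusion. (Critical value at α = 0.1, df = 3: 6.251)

A dihybrid F₂ with independent assortment and complete dominance at both loci gives a 9:3:3:1 phenotypic ratio.
The 9:3:3:1 ratio has 16 parts, so with N = 1643 the expected counts are:
  colored starchy: 1643 × 9/16 = 924.1875
  colored waxy: 1643 × 3/16 = 308.0625
  colorless starchy: 1643 × 3/16 = 308.0625
  colorless waxy: 1643 × 1/16 = 102.6875
χ² = Σ (O − E)² / E
  colored starchy: (928 − 924.1875)² / 924.1875 = 0.0157
  colored waxy: (305 − 308.0625)² / 308.0625 = 0.0304
  colorless starchy: (311 − 308.0625)² / 308.0625 = 0.0280
  colorless waxy: (99 − 102.6875)² / 102.6875 = 0.1324
χ² = 0.0157 + 0.0304 + 0.0280 + 0.1324 = 0.2065 ≈ 0.207
Degrees of freedom = 4 − 1 = 3; critical value at α = 0.1 is 6.251.
Since 0.207 < 6.251, we fail to reject the null hypothesis — the data are consistent with the 9:3:3:1 ratio.

0.207; consistent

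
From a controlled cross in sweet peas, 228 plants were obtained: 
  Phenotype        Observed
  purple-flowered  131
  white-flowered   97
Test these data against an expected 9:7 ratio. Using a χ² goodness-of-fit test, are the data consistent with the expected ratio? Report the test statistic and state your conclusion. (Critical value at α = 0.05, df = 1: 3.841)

Under the 9:7 hypothesis (Σ ratio = 16, N = 228):
  purple-flowered: 228 × 9/16 = 128.25
  white-flowered: 228 × 7/16 = 99.75
χ² = Σ (O − E)² / E
  purple-flowered: (131 − 128.25)² / 128.25 = 0.0590
  white-flowered: (97 − 99.75)² / 99.75 = 0.0758
χ² = 0.0590 + 0.0758 = 0.1348 ≈ 0.135
Degrees of freedom = 2 − 1 = 1; critical value at α = 0.05 is 3.841.
Since 0.135 < 3.841, we fail to reject the null hypothesis — the data are consistent with the 9:7 ratio.

0.135; consistent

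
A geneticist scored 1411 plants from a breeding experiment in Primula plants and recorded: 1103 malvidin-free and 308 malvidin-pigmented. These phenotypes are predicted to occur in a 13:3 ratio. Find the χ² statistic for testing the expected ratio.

Under the 13:3 hypothesis (Σ ratio = 16, N = 1411):
  malvidin-free: 1411 × 13/16 = 1146.4375
  malvidin-pigmented: 1411 × 3/16 = 264.5625
χ² = Σ (O − E)² / E
  malvidin-free: (1103 − 1146.4375)² / 1146.4375 = 1.6458
  malvidin-pigmented: (308 − 264.5625)² / 264.5625 = 7.1318
χ² = 1.6458 + 7.1318 = 8.7776 ≈ 8.778

8.778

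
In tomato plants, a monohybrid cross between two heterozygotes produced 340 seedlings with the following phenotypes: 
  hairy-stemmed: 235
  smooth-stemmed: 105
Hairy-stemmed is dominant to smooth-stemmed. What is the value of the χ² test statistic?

6.275

For a monohybrid cross between heterozygotes with complete dominance, the expected phenotypic ratio is 3:1.
The 3:1 ratio has 4 parts, so with N = 340 the expected counts are:
  hairy-stemmed: 340 × 3/4 = 255
  smooth-stemmed: 340 × 1/4 = 85
χ² = Σ (O − E)² / E
  hairy-stemmed: (235 − 255)² / 255 = 1.5686
  smooth-stemmed: (105 − 85)² / 85 = 4.7059
χ² = 1.5686 + 4.7059 = 6.2745 ≈ 6.275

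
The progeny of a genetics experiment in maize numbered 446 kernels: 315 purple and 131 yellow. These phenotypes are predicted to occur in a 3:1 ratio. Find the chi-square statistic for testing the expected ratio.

Under the 3:1 hypothesis (Σ ratio = 4, N = 446):
  purple: 446 × 3/4 = 334.5
  yellow: 446 × 1/4 = 111.5
χ² = Σ (O − E)² / E
  purple: (315 − 334.5)² / 334.5 = 1.1368
  yellow: (131 − 111.5)² / 111.5 = 3.4103
χ² = 1.1368 + 3.4103 = 4.5471 ≈ 4.547

4.547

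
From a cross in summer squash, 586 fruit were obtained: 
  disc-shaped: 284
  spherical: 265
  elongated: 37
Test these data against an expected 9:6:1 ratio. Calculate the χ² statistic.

Total ratio parts = 16. Expected numbers out of 586:
  disc-shaped: 586 × 9/16 = 329.625
  spherical: 586 × 6/16 = 219.75
  elongated: 586 × 1/16 = 36.625
χ² = Σ (O − E)² / E
  disc-shaped: (284 − 329.625)² / 329.625 = 6.3152
  spherical: (265 − 219.75)² / 219.75 = 9.3177
  elongated: (37 − 36.625)² / 36.625 = 0.0038
χ² = 6.3152 + 9.3177 + 0.0038 = 15.6367 ≈ 15.637

15.637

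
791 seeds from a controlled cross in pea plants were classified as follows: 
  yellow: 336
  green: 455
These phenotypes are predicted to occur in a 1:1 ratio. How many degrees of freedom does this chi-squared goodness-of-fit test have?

A goodness-of-fit test with 2 phenotype classes has df = 2 − 1 = 1.

1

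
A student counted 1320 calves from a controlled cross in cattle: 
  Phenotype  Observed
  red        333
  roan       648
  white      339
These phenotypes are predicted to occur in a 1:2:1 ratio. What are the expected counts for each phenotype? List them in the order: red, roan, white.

330, 660, 330

The 1:2:1 ratio has 4 parts, so with N = 1320 the expected counts are:
  red: 1320 × 1/4 = 330
  roan: 1320 × 2/4 = 660
  white: 1320 × 1/4 = 330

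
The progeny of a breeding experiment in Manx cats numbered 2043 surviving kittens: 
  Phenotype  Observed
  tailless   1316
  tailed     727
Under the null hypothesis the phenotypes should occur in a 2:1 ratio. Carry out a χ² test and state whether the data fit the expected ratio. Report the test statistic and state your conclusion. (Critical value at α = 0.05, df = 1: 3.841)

4.661; not consistent

Total ratio parts = 3. Expected numbers out of 2043:
  tailless: 2043 × 2/3 = 1362
  tailed: 2043 × 1/3 = 681
χ² = Σ (O − E)² / E
  tailless: (1316 − 1362)² / 1362 = 1.5536
  tailed: (727 − 681)² / 681 = 3.1072
χ² = 1.5536 + 3.1072 = 4.6608 ≈ 4.661
Degrees of freedom = 2 − 1 = 1; critical value at α = 0.05 is 3.841.
Since 4.661 > 3.841, we reject the null hypothesis — the data do not fit the 2:1 ratio.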